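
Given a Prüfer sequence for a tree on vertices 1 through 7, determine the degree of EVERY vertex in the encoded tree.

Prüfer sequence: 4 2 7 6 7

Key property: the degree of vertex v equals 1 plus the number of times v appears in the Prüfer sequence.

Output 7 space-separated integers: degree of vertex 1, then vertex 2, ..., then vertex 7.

p_1 = 4: count[4] becomes 1
p_2 = 2: count[2] becomes 1
p_3 = 7: count[7] becomes 1
p_4 = 6: count[6] becomes 1
p_5 = 7: count[7] becomes 2
Degrees (1 + count): deg[1]=1+0=1, deg[2]=1+1=2, deg[3]=1+0=1, deg[4]=1+1=2, deg[5]=1+0=1, deg[6]=1+1=2, deg[7]=1+2=3

Answer: 1 2 1 2 1 2 3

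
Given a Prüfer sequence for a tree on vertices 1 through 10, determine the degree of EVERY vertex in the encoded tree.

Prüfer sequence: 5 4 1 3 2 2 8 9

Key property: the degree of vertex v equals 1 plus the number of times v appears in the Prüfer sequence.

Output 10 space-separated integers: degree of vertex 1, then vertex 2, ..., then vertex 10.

p_1 = 5: count[5] becomes 1
p_2 = 4: count[4] becomes 1
p_3 = 1: count[1] becomes 1
p_4 = 3: count[3] becomes 1
p_5 = 2: count[2] becomes 1
p_6 = 2: count[2] becomes 2
p_7 = 8: count[8] becomes 1
p_8 = 9: count[9] becomes 1
Degrees (1 + count): deg[1]=1+1=2, deg[2]=1+2=3, deg[3]=1+1=2, deg[4]=1+1=2, deg[5]=1+1=2, deg[6]=1+0=1, deg[7]=1+0=1, deg[8]=1+1=2, deg[9]=1+1=2, deg[10]=1+0=1

Answer: 2 3 2 2 2 1 1 2 2 1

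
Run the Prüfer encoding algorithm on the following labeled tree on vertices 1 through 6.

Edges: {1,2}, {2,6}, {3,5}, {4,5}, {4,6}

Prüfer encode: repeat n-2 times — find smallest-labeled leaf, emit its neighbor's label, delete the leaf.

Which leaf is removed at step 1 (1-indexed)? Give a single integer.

Step 1: current leaves = {1,3}. Remove leaf 1 (neighbor: 2).

Answer: 1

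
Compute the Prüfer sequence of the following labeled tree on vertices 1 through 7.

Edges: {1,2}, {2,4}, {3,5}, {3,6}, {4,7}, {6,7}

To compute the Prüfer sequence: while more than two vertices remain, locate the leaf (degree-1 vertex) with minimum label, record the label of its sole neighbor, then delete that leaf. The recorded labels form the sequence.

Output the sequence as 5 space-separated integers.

Answer: 2 4 7 3 6

Derivation:
Step 1: leaves = {1,5}. Remove smallest leaf 1, emit neighbor 2.
Step 2: leaves = {2,5}. Remove smallest leaf 2, emit neighbor 4.
Step 3: leaves = {4,5}. Remove smallest leaf 4, emit neighbor 7.
Step 4: leaves = {5,7}. Remove smallest leaf 5, emit neighbor 3.
Step 5: leaves = {3,7}. Remove smallest leaf 3, emit neighbor 6.
Done: 2 vertices remain (6, 7). Sequence = [2 4 7 3 6]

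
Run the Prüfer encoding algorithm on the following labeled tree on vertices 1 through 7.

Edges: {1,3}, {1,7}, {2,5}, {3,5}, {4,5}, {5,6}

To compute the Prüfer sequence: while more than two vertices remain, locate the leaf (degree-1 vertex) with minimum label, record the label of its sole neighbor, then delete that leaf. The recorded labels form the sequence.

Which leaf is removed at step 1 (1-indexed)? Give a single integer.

Step 1: current leaves = {2,4,6,7}. Remove leaf 2 (neighbor: 5).

Answer: 2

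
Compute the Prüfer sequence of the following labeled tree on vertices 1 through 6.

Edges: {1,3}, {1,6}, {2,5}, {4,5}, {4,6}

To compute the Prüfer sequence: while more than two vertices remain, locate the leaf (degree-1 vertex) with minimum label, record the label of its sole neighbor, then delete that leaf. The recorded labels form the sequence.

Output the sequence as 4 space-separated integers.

Step 1: leaves = {2,3}. Remove smallest leaf 2, emit neighbor 5.
Step 2: leaves = {3,5}. Remove smallest leaf 3, emit neighbor 1.
Step 3: leaves = {1,5}. Remove smallest leaf 1, emit neighbor 6.
Step 4: leaves = {5,6}. Remove smallest leaf 5, emit neighbor 4.
Done: 2 vertices remain (4, 6). Sequence = [5 1 6 4]

Answer: 5 1 6 4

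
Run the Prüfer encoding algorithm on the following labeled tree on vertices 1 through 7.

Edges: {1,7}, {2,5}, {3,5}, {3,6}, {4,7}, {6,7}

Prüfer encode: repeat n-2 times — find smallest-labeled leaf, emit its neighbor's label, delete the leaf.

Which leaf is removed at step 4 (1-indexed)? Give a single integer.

Answer: 5

Derivation:
Step 1: current leaves = {1,2,4}. Remove leaf 1 (neighbor: 7).
Step 2: current leaves = {2,4}. Remove leaf 2 (neighbor: 5).
Step 3: current leaves = {4,5}. Remove leaf 4 (neighbor: 7).
Step 4: current leaves = {5,7}. Remove leaf 5 (neighbor: 3).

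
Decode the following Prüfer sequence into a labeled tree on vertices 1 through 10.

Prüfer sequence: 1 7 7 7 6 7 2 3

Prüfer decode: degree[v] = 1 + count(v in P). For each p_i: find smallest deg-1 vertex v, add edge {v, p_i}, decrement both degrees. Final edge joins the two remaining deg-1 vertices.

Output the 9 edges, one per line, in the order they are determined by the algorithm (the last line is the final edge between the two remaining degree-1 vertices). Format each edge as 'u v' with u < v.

Answer: 1 4
1 7
5 7
7 8
6 9
6 7
2 7
2 3
3 10

Derivation:
Initial degrees: {1:2, 2:2, 3:2, 4:1, 5:1, 6:2, 7:5, 8:1, 9:1, 10:1}
Step 1: smallest deg-1 vertex = 4, p_1 = 1. Add edge {1,4}. Now deg[4]=0, deg[1]=1.
Step 2: smallest deg-1 vertex = 1, p_2 = 7. Add edge {1,7}. Now deg[1]=0, deg[7]=4.
Step 3: smallest deg-1 vertex = 5, p_3 = 7. Add edge {5,7}. Now deg[5]=0, deg[7]=3.
Step 4: smallest deg-1 vertex = 8, p_4 = 7. Add edge {7,8}. Now deg[8]=0, deg[7]=2.
Step 5: smallest deg-1 vertex = 9, p_5 = 6. Add edge {6,9}. Now deg[9]=0, deg[6]=1.
Step 6: smallest deg-1 vertex = 6, p_6 = 7. Add edge {6,7}. Now deg[6]=0, deg[7]=1.
Step 7: smallest deg-1 vertex = 7, p_7 = 2. Add edge {2,7}. Now deg[7]=0, deg[2]=1.
Step 8: smallest deg-1 vertex = 2, p_8 = 3. Add edge {2,3}. Now deg[2]=0, deg[3]=1.
Final: two remaining deg-1 vertices are 3, 10. Add edge {3,10}.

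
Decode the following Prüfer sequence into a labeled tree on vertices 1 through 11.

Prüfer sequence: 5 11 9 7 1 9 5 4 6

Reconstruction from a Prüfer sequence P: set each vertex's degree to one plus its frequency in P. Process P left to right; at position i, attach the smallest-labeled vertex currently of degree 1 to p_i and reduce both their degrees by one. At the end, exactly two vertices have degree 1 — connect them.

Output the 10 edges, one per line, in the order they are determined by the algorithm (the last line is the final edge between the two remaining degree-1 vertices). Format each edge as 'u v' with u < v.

Initial degrees: {1:2, 2:1, 3:1, 4:2, 5:3, 6:2, 7:2, 8:1, 9:3, 10:1, 11:2}
Step 1: smallest deg-1 vertex = 2, p_1 = 5. Add edge {2,5}. Now deg[2]=0, deg[5]=2.
Step 2: smallest deg-1 vertex = 3, p_2 = 11. Add edge {3,11}. Now deg[3]=0, deg[11]=1.
Step 3: smallest deg-1 vertex = 8, p_3 = 9. Add edge {8,9}. Now deg[8]=0, deg[9]=2.
Step 4: smallest deg-1 vertex = 10, p_4 = 7. Add edge {7,10}. Now deg[10]=0, deg[7]=1.
Step 5: smallest deg-1 vertex = 7, p_5 = 1. Add edge {1,7}. Now deg[7]=0, deg[1]=1.
Step 6: smallest deg-1 vertex = 1, p_6 = 9. Add edge {1,9}. Now deg[1]=0, deg[9]=1.
Step 7: smallest deg-1 vertex = 9, p_7 = 5. Add edge {5,9}. Now deg[9]=0, deg[5]=1.
Step 8: smallest deg-1 vertex = 5, p_8 = 4. Add edge {4,5}. Now deg[5]=0, deg[4]=1.
Step 9: smallest deg-1 vertex = 4, p_9 = 6. Add edge {4,6}. Now deg[4]=0, deg[6]=1.
Final: two remaining deg-1 vertices are 6, 11. Add edge {6,11}.

Answer: 2 5
3 11
8 9
7 10
1 7
1 9
5 9
4 5
4 6
6 11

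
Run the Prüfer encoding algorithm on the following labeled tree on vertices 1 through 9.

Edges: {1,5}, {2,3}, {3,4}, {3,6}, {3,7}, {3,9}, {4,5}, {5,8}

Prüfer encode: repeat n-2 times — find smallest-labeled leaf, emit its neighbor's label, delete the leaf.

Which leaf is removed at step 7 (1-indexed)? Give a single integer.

Answer: 4

Derivation:
Step 1: current leaves = {1,2,6,7,8,9}. Remove leaf 1 (neighbor: 5).
Step 2: current leaves = {2,6,7,8,9}. Remove leaf 2 (neighbor: 3).
Step 3: current leaves = {6,7,8,9}. Remove leaf 6 (neighbor: 3).
Step 4: current leaves = {7,8,9}. Remove leaf 7 (neighbor: 3).
Step 5: current leaves = {8,9}. Remove leaf 8 (neighbor: 5).
Step 6: current leaves = {5,9}. Remove leaf 5 (neighbor: 4).
Step 7: current leaves = {4,9}. Remove leaf 4 (neighbor: 3).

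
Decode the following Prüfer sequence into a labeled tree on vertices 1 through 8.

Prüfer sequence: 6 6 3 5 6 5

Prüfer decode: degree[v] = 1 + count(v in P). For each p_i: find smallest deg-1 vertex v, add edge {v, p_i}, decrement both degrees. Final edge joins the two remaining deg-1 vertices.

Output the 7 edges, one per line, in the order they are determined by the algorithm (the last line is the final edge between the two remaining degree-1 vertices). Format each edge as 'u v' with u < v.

Initial degrees: {1:1, 2:1, 3:2, 4:1, 5:3, 6:4, 7:1, 8:1}
Step 1: smallest deg-1 vertex = 1, p_1 = 6. Add edge {1,6}. Now deg[1]=0, deg[6]=3.
Step 2: smallest deg-1 vertex = 2, p_2 = 6. Add edge {2,6}. Now deg[2]=0, deg[6]=2.
Step 3: smallest deg-1 vertex = 4, p_3 = 3. Add edge {3,4}. Now deg[4]=0, deg[3]=1.
Step 4: smallest deg-1 vertex = 3, p_4 = 5. Add edge {3,5}. Now deg[3]=0, deg[5]=2.
Step 5: smallest deg-1 vertex = 7, p_5 = 6. Add edge {6,7}. Now deg[7]=0, deg[6]=1.
Step 6: smallest deg-1 vertex = 6, p_6 = 5. Add edge {5,6}. Now deg[6]=0, deg[5]=1.
Final: two remaining deg-1 vertices are 5, 8. Add edge {5,8}.

Answer: 1 6
2 6
3 4
3 5
6 7
5 6
5 8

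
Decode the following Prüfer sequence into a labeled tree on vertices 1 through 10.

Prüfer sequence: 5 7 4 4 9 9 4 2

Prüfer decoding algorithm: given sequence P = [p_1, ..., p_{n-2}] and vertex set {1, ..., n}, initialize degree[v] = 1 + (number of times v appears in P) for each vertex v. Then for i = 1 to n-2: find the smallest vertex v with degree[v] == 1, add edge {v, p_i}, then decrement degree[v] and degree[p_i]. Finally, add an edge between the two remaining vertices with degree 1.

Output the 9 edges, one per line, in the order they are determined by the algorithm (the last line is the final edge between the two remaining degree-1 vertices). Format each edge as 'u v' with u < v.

Answer: 1 5
3 7
4 5
4 6
7 9
8 9
4 9
2 4
2 10

Derivation:
Initial degrees: {1:1, 2:2, 3:1, 4:4, 5:2, 6:1, 7:2, 8:1, 9:3, 10:1}
Step 1: smallest deg-1 vertex = 1, p_1 = 5. Add edge {1,5}. Now deg[1]=0, deg[5]=1.
Step 2: smallest deg-1 vertex = 3, p_2 = 7. Add edge {3,7}. Now deg[3]=0, deg[7]=1.
Step 3: smallest deg-1 vertex = 5, p_3 = 4. Add edge {4,5}. Now deg[5]=0, deg[4]=3.
Step 4: smallest deg-1 vertex = 6, p_4 = 4. Add edge {4,6}. Now deg[6]=0, deg[4]=2.
Step 5: smallest deg-1 vertex = 7, p_5 = 9. Add edge {7,9}. Now deg[7]=0, deg[9]=2.
Step 6: smallest deg-1 vertex = 8, p_6 = 9. Add edge {8,9}. Now deg[8]=0, deg[9]=1.
Step 7: smallest deg-1 vertex = 9, p_7 = 4. Add edge {4,9}. Now deg[9]=0, deg[4]=1.
Step 8: smallest deg-1 vertex = 4, p_8 = 2. Add edge {2,4}. Now deg[4]=0, deg[2]=1.
Final: two remaining deg-1 vertices are 2, 10. Add edge {2,10}.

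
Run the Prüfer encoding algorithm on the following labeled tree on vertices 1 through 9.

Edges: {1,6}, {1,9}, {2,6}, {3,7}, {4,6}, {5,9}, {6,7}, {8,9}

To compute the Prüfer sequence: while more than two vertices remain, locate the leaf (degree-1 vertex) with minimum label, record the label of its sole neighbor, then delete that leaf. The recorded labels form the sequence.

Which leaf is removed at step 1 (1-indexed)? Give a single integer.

Answer: 2

Derivation:
Step 1: current leaves = {2,3,4,5,8}. Remove leaf 2 (neighbor: 6).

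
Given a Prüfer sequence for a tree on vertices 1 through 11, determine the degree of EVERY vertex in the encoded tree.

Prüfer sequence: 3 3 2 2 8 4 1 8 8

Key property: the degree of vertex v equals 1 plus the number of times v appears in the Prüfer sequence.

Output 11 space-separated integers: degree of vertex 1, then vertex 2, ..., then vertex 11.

p_1 = 3: count[3] becomes 1
p_2 = 3: count[3] becomes 2
p_3 = 2: count[2] becomes 1
p_4 = 2: count[2] becomes 2
p_5 = 8: count[8] becomes 1
p_6 = 4: count[4] becomes 1
p_7 = 1: count[1] becomes 1
p_8 = 8: count[8] becomes 2
p_9 = 8: count[8] becomes 3
Degrees (1 + count): deg[1]=1+1=2, deg[2]=1+2=3, deg[3]=1+2=3, deg[4]=1+1=2, deg[5]=1+0=1, deg[6]=1+0=1, deg[7]=1+0=1, deg[8]=1+3=4, deg[9]=1+0=1, deg[10]=1+0=1, deg[11]=1+0=1

Answer: 2 3 3 2 1 1 1 4 1 1 1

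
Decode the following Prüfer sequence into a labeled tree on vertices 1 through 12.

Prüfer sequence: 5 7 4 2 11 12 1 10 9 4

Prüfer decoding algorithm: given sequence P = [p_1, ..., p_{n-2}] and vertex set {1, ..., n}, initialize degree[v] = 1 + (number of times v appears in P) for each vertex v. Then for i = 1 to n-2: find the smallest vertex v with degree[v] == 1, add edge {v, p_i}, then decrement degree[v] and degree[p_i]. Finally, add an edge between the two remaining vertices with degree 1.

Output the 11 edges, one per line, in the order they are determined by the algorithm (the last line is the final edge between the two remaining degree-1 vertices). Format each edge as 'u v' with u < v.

Answer: 3 5
5 7
4 6
2 7
2 11
8 12
1 11
1 10
9 10
4 9
4 12

Derivation:
Initial degrees: {1:2, 2:2, 3:1, 4:3, 5:2, 6:1, 7:2, 8:1, 9:2, 10:2, 11:2, 12:2}
Step 1: smallest deg-1 vertex = 3, p_1 = 5. Add edge {3,5}. Now deg[3]=0, deg[5]=1.
Step 2: smallest deg-1 vertex = 5, p_2 = 7. Add edge {5,7}. Now deg[5]=0, deg[7]=1.
Step 3: smallest deg-1 vertex = 6, p_3 = 4. Add edge {4,6}. Now deg[6]=0, deg[4]=2.
Step 4: smallest deg-1 vertex = 7, p_4 = 2. Add edge {2,7}. Now deg[7]=0, deg[2]=1.
Step 5: smallest deg-1 vertex = 2, p_5 = 11. Add edge {2,11}. Now deg[2]=0, deg[11]=1.
Step 6: smallest deg-1 vertex = 8, p_6 = 12. Add edge {8,12}. Now deg[8]=0, deg[12]=1.
Step 7: smallest deg-1 vertex = 11, p_7 = 1. Add edge {1,11}. Now deg[11]=0, deg[1]=1.
Step 8: smallest deg-1 vertex = 1, p_8 = 10. Add edge {1,10}. Now deg[1]=0, deg[10]=1.
Step 9: smallest deg-1 vertex = 10, p_9 = 9. Add edge {9,10}. Now deg[10]=0, deg[9]=1.
Step 10: smallest deg-1 vertex = 9, p_10 = 4. Add edge {4,9}. Now deg[9]=0, deg[4]=1.
Final: two remaining deg-1 vertices are 4, 12. Add edge {4,12}.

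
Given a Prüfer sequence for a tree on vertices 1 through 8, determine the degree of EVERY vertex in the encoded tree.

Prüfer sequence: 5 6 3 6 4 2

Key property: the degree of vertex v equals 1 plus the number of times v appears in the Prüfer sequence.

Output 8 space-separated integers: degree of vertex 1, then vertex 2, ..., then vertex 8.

p_1 = 5: count[5] becomes 1
p_2 = 6: count[6] becomes 1
p_3 = 3: count[3] becomes 1
p_4 = 6: count[6] becomes 2
p_5 = 4: count[4] becomes 1
p_6 = 2: count[2] becomes 1
Degrees (1 + count): deg[1]=1+0=1, deg[2]=1+1=2, deg[3]=1+1=2, deg[4]=1+1=2, deg[5]=1+1=2, deg[6]=1+2=3, deg[7]=1+0=1, deg[8]=1+0=1

Answer: 1 2 2 2 2 3 1 1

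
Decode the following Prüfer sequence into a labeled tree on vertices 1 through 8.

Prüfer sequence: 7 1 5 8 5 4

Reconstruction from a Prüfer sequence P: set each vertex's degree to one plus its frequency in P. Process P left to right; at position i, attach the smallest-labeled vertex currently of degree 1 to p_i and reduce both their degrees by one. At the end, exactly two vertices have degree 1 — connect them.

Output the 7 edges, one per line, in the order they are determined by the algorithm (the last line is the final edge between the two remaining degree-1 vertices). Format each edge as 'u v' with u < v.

Initial degrees: {1:2, 2:1, 3:1, 4:2, 5:3, 6:1, 7:2, 8:2}
Step 1: smallest deg-1 vertex = 2, p_1 = 7. Add edge {2,7}. Now deg[2]=0, deg[7]=1.
Step 2: smallest deg-1 vertex = 3, p_2 = 1. Add edge {1,3}. Now deg[3]=0, deg[1]=1.
Step 3: smallest deg-1 vertex = 1, p_3 = 5. Add edge {1,5}. Now deg[1]=0, deg[5]=2.
Step 4: smallest deg-1 vertex = 6, p_4 = 8. Add edge {6,8}. Now deg[6]=0, deg[8]=1.
Step 5: smallest deg-1 vertex = 7, p_5 = 5. Add edge {5,7}. Now deg[7]=0, deg[5]=1.
Step 6: smallest deg-1 vertex = 5, p_6 = 4. Add edge {4,5}. Now deg[5]=0, deg[4]=1.
Final: two remaining deg-1 vertices are 4, 8. Add edge {4,8}.

Answer: 2 7
1 3
1 5
6 8
5 7
4 5
4 8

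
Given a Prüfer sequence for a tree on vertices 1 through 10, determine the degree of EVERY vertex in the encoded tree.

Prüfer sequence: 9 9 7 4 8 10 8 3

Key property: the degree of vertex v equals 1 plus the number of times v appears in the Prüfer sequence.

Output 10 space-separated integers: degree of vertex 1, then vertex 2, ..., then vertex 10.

Answer: 1 1 2 2 1 1 2 3 3 2

Derivation:
p_1 = 9: count[9] becomes 1
p_2 = 9: count[9] becomes 2
p_3 = 7: count[7] becomes 1
p_4 = 4: count[4] becomes 1
p_5 = 8: count[8] becomes 1
p_6 = 10: count[10] becomes 1
p_7 = 8: count[8] becomes 2
p_8 = 3: count[3] becomes 1
Degrees (1 + count): deg[1]=1+0=1, deg[2]=1+0=1, deg[3]=1+1=2, deg[4]=1+1=2, deg[5]=1+0=1, deg[6]=1+0=1, deg[7]=1+1=2, deg[8]=1+2=3, deg[9]=1+2=3, deg[10]=1+1=2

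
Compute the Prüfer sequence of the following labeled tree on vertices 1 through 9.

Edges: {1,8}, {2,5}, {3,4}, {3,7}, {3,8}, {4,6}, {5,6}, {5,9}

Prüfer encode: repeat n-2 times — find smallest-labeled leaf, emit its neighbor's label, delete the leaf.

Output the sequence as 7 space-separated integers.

Answer: 8 5 3 3 4 6 5

Derivation:
Step 1: leaves = {1,2,7,9}. Remove smallest leaf 1, emit neighbor 8.
Step 2: leaves = {2,7,8,9}. Remove smallest leaf 2, emit neighbor 5.
Step 3: leaves = {7,8,9}. Remove smallest leaf 7, emit neighbor 3.
Step 4: leaves = {8,9}. Remove smallest leaf 8, emit neighbor 3.
Step 5: leaves = {3,9}. Remove smallest leaf 3, emit neighbor 4.
Step 6: leaves = {4,9}. Remove smallest leaf 4, emit neighbor 6.
Step 7: leaves = {6,9}. Remove smallest leaf 6, emit neighbor 5.
Done: 2 vertices remain (5, 9). Sequence = [8 5 3 3 4 6 5]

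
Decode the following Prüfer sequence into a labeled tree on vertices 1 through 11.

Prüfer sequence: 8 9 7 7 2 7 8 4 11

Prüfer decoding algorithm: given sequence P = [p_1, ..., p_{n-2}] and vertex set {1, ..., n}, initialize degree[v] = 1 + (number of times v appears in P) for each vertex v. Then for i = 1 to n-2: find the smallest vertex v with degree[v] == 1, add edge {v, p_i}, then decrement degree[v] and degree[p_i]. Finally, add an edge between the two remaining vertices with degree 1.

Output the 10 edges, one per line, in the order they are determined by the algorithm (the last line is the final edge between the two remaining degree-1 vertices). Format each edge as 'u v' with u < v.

Answer: 1 8
3 9
5 7
6 7
2 9
2 7
7 8
4 8
4 11
10 11

Derivation:
Initial degrees: {1:1, 2:2, 3:1, 4:2, 5:1, 6:1, 7:4, 8:3, 9:2, 10:1, 11:2}
Step 1: smallest deg-1 vertex = 1, p_1 = 8. Add edge {1,8}. Now deg[1]=0, deg[8]=2.
Step 2: smallest deg-1 vertex = 3, p_2 = 9. Add edge {3,9}. Now deg[3]=0, deg[9]=1.
Step 3: smallest deg-1 vertex = 5, p_3 = 7. Add edge {5,7}. Now deg[5]=0, deg[7]=3.
Step 4: smallest deg-1 vertex = 6, p_4 = 7. Add edge {6,7}. Now deg[6]=0, deg[7]=2.
Step 5: smallest deg-1 vertex = 9, p_5 = 2. Add edge {2,9}. Now deg[9]=0, deg[2]=1.
Step 6: smallest deg-1 vertex = 2, p_6 = 7. Add edge {2,7}. Now deg[2]=0, deg[7]=1.
Step 7: smallest deg-1 vertex = 7, p_7 = 8. Add edge {7,8}. Now deg[7]=0, deg[8]=1.
Step 8: smallest deg-1 vertex = 8, p_8 = 4. Add edge {4,8}. Now deg[8]=0, deg[4]=1.
Step 9: smallest deg-1 vertex = 4, p_9 = 11. Add edge {4,11}. Now deg[4]=0, deg[11]=1.
Final: two remaining deg-1 vertices are 10, 11. Add edge {10,11}.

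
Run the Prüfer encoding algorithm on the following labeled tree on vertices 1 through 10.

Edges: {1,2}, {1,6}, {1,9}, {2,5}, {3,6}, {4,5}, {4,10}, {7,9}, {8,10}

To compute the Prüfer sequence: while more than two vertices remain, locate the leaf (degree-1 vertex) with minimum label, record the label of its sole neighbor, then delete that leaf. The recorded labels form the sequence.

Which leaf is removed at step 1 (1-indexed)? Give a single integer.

Step 1: current leaves = {3,7,8}. Remove leaf 3 (neighbor: 6).

Answer: 3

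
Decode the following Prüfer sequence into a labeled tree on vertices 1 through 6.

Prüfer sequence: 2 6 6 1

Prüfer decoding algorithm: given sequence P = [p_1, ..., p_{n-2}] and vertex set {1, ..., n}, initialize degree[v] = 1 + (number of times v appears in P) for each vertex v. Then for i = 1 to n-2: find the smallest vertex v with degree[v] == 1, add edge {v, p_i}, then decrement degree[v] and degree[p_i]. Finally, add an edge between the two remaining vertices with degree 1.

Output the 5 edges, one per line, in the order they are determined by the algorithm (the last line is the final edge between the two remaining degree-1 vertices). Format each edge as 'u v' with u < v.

Answer: 2 3
2 6
4 6
1 5
1 6

Derivation:
Initial degrees: {1:2, 2:2, 3:1, 4:1, 5:1, 6:3}
Step 1: smallest deg-1 vertex = 3, p_1 = 2. Add edge {2,3}. Now deg[3]=0, deg[2]=1.
Step 2: smallest deg-1 vertex = 2, p_2 = 6. Add edge {2,6}. Now deg[2]=0, deg[6]=2.
Step 3: smallest deg-1 vertex = 4, p_3 = 6. Add edge {4,6}. Now deg[4]=0, deg[6]=1.
Step 4: smallest deg-1 vertex = 5, p_4 = 1. Add edge {1,5}. Now deg[5]=0, deg[1]=1.
Final: two remaining deg-1 vertices are 1, 6. Add edge {1,6}.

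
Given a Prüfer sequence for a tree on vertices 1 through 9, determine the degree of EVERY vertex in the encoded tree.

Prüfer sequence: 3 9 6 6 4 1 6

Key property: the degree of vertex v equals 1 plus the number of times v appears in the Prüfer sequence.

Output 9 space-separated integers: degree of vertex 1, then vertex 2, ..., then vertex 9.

Answer: 2 1 2 2 1 4 1 1 2

Derivation:
p_1 = 3: count[3] becomes 1
p_2 = 9: count[9] becomes 1
p_3 = 6: count[6] becomes 1
p_4 = 6: count[6] becomes 2
p_5 = 4: count[4] becomes 1
p_6 = 1: count[1] becomes 1
p_7 = 6: count[6] becomes 3
Degrees (1 + count): deg[1]=1+1=2, deg[2]=1+0=1, deg[3]=1+1=2, deg[4]=1+1=2, deg[5]=1+0=1, deg[6]=1+3=4, deg[7]=1+0=1, deg[8]=1+0=1, deg[9]=1+1=2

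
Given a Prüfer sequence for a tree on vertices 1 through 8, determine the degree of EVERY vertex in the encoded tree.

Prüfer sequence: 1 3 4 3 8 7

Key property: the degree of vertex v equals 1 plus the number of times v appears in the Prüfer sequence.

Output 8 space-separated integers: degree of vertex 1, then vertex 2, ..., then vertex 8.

Answer: 2 1 3 2 1 1 2 2

Derivation:
p_1 = 1: count[1] becomes 1
p_2 = 3: count[3] becomes 1
p_3 = 4: count[4] becomes 1
p_4 = 3: count[3] becomes 2
p_5 = 8: count[8] becomes 1
p_6 = 7: count[7] becomes 1
Degrees (1 + count): deg[1]=1+1=2, deg[2]=1+0=1, deg[3]=1+2=3, deg[4]=1+1=2, deg[5]=1+0=1, deg[6]=1+0=1, deg[7]=1+1=2, deg[8]=1+1=2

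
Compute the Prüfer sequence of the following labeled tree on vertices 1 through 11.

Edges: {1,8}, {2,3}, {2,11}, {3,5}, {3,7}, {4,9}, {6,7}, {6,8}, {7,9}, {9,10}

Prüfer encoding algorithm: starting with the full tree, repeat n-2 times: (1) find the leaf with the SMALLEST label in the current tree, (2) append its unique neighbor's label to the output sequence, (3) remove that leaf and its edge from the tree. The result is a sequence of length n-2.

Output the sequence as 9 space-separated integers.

Answer: 8 9 3 6 7 9 7 3 2

Derivation:
Step 1: leaves = {1,4,5,10,11}. Remove smallest leaf 1, emit neighbor 8.
Step 2: leaves = {4,5,8,10,11}. Remove smallest leaf 4, emit neighbor 9.
Step 3: leaves = {5,8,10,11}. Remove smallest leaf 5, emit neighbor 3.
Step 4: leaves = {8,10,11}. Remove smallest leaf 8, emit neighbor 6.
Step 5: leaves = {6,10,11}. Remove smallest leaf 6, emit neighbor 7.
Step 6: leaves = {10,11}. Remove smallest leaf 10, emit neighbor 9.
Step 7: leaves = {9,11}. Remove smallest leaf 9, emit neighbor 7.
Step 8: leaves = {7,11}. Remove smallest leaf 7, emit neighbor 3.
Step 9: leaves = {3,11}. Remove smallest leaf 3, emit neighbor 2.
Done: 2 vertices remain (2, 11). Sequence = [8 9 3 6 7 9 7 3 2]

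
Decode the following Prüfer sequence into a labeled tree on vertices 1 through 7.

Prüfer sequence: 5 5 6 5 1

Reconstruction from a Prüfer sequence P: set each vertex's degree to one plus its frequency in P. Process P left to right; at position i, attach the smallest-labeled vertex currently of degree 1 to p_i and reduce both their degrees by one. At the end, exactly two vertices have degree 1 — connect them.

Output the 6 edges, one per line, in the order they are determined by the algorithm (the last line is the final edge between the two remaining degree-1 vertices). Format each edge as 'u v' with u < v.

Answer: 2 5
3 5
4 6
5 6
1 5
1 7

Derivation:
Initial degrees: {1:2, 2:1, 3:1, 4:1, 5:4, 6:2, 7:1}
Step 1: smallest deg-1 vertex = 2, p_1 = 5. Add edge {2,5}. Now deg[2]=0, deg[5]=3.
Step 2: smallest deg-1 vertex = 3, p_2 = 5. Add edge {3,5}. Now deg[3]=0, deg[5]=2.
Step 3: smallest deg-1 vertex = 4, p_3 = 6. Add edge {4,6}. Now deg[4]=0, deg[6]=1.
Step 4: smallest deg-1 vertex = 6, p_4 = 5. Add edge {5,6}. Now deg[6]=0, deg[5]=1.
Step 5: smallest deg-1 vertex = 5, p_5 = 1. Add edge {1,5}. Now deg[5]=0, deg[1]=1.
Final: two remaining deg-1 vertices are 1, 7. Add edge {1,7}.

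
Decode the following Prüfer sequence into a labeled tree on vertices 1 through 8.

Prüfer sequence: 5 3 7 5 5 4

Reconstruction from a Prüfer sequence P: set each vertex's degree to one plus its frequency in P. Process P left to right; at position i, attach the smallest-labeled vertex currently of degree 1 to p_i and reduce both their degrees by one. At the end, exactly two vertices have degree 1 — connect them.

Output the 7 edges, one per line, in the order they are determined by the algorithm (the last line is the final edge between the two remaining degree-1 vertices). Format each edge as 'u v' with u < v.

Initial degrees: {1:1, 2:1, 3:2, 4:2, 5:4, 6:1, 7:2, 8:1}
Step 1: smallest deg-1 vertex = 1, p_1 = 5. Add edge {1,5}. Now deg[1]=0, deg[5]=3.
Step 2: smallest deg-1 vertex = 2, p_2 = 3. Add edge {2,3}. Now deg[2]=0, deg[3]=1.
Step 3: smallest deg-1 vertex = 3, p_3 = 7. Add edge {3,7}. Now deg[3]=0, deg[7]=1.
Step 4: smallest deg-1 vertex = 6, p_4 = 5. Add edge {5,6}. Now deg[6]=0, deg[5]=2.
Step 5: smallest deg-1 vertex = 7, p_5 = 5. Add edge {5,7}. Now deg[7]=0, deg[5]=1.
Step 6: smallest deg-1 vertex = 5, p_6 = 4. Add edge {4,5}. Now deg[5]=0, deg[4]=1.
Final: two remaining deg-1 vertices are 4, 8. Add edge {4,8}.

Answer: 1 5
2 3
3 7
5 6
5 7
4 5
4 8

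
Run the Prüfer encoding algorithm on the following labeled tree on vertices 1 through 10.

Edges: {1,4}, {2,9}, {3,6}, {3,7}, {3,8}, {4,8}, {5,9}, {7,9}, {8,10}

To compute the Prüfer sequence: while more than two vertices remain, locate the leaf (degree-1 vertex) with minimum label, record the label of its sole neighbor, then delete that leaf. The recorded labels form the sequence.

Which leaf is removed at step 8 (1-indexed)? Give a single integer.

Step 1: current leaves = {1,2,5,6,10}. Remove leaf 1 (neighbor: 4).
Step 2: current leaves = {2,4,5,6,10}. Remove leaf 2 (neighbor: 9).
Step 3: current leaves = {4,5,6,10}. Remove leaf 4 (neighbor: 8).
Step 4: current leaves = {5,6,10}. Remove leaf 5 (neighbor: 9).
Step 5: current leaves = {6,9,10}. Remove leaf 6 (neighbor: 3).
Step 6: current leaves = {9,10}. Remove leaf 9 (neighbor: 7).
Step 7: current leaves = {7,10}. Remove leaf 7 (neighbor: 3).
Step 8: current leaves = {3,10}. Remove leaf 3 (neighbor: 8).

Answer: 3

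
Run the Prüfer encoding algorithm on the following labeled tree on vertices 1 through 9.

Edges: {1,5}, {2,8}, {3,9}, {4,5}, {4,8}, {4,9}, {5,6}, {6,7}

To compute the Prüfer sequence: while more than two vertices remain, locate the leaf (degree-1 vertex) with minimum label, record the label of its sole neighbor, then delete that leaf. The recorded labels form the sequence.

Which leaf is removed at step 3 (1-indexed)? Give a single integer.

Step 1: current leaves = {1,2,3,7}. Remove leaf 1 (neighbor: 5).
Step 2: current leaves = {2,3,7}. Remove leaf 2 (neighbor: 8).
Step 3: current leaves = {3,7,8}. Remove leaf 3 (neighbor: 9).

Answer: 3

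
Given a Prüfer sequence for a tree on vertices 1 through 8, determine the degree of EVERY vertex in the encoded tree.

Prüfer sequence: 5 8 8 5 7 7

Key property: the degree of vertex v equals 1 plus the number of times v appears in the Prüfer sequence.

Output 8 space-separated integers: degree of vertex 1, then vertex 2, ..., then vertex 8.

Answer: 1 1 1 1 3 1 3 3

Derivation:
p_1 = 5: count[5] becomes 1
p_2 = 8: count[8] becomes 1
p_3 = 8: count[8] becomes 2
p_4 = 5: count[5] becomes 2
p_5 = 7: count[7] becomes 1
p_6 = 7: count[7] becomes 2
Degrees (1 + count): deg[1]=1+0=1, deg[2]=1+0=1, deg[3]=1+0=1, deg[4]=1+0=1, deg[5]=1+2=3, deg[6]=1+0=1, deg[7]=1+2=3, deg[8]=1+2=3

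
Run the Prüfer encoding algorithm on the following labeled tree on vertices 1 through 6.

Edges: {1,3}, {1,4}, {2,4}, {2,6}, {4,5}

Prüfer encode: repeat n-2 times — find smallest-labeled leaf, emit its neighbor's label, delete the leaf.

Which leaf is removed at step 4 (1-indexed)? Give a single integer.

Answer: 4

Derivation:
Step 1: current leaves = {3,5,6}. Remove leaf 3 (neighbor: 1).
Step 2: current leaves = {1,5,6}. Remove leaf 1 (neighbor: 4).
Step 3: current leaves = {5,6}. Remove leaf 5 (neighbor: 4).
Step 4: current leaves = {4,6}. Remove leaf 4 (neighbor: 2).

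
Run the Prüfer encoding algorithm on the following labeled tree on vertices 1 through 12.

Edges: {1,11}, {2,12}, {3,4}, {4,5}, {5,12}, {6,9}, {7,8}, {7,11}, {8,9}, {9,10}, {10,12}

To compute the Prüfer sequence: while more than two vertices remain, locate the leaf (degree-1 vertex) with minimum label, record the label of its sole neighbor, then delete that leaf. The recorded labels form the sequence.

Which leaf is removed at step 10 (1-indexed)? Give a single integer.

Step 1: current leaves = {1,2,3,6}. Remove leaf 1 (neighbor: 11).
Step 2: current leaves = {2,3,6,11}. Remove leaf 2 (neighbor: 12).
Step 3: current leaves = {3,6,11}. Remove leaf 3 (neighbor: 4).
Step 4: current leaves = {4,6,11}. Remove leaf 4 (neighbor: 5).
Step 5: current leaves = {5,6,11}. Remove leaf 5 (neighbor: 12).
Step 6: current leaves = {6,11,12}. Remove leaf 6 (neighbor: 9).
Step 7: current leaves = {11,12}. Remove leaf 11 (neighbor: 7).
Step 8: current leaves = {7,12}. Remove leaf 7 (neighbor: 8).
Step 9: current leaves = {8,12}. Remove leaf 8 (neighbor: 9).
Step 10: current leaves = {9,12}. Remove leaf 9 (neighbor: 10).

Answer: 9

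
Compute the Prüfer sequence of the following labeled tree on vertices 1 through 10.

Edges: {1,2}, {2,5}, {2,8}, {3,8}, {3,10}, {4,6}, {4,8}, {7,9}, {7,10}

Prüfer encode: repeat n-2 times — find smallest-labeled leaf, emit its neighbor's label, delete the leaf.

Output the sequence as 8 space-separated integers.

Answer: 2 2 8 4 8 3 10 7

Derivation:
Step 1: leaves = {1,5,6,9}. Remove smallest leaf 1, emit neighbor 2.
Step 2: leaves = {5,6,9}. Remove smallest leaf 5, emit neighbor 2.
Step 3: leaves = {2,6,9}. Remove smallest leaf 2, emit neighbor 8.
Step 4: leaves = {6,9}. Remove smallest leaf 6, emit neighbor 4.
Step 5: leaves = {4,9}. Remove smallest leaf 4, emit neighbor 8.
Step 6: leaves = {8,9}. Remove smallest leaf 8, emit neighbor 3.
Step 7: leaves = {3,9}. Remove smallest leaf 3, emit neighbor 10.
Step 8: leaves = {9,10}. Remove smallest leaf 9, emit neighbor 7.
Done: 2 vertices remain (7, 10). Sequence = [2 2 8 4 8 3 10 7]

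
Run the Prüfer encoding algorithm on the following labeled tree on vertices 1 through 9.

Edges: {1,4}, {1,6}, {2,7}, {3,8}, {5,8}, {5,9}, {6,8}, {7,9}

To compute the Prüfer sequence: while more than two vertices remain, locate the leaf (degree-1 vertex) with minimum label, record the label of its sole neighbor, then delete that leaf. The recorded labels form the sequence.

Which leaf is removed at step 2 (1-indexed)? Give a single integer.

Step 1: current leaves = {2,3,4}. Remove leaf 2 (neighbor: 7).
Step 2: current leaves = {3,4,7}. Remove leaf 3 (neighbor: 8).

Answer: 3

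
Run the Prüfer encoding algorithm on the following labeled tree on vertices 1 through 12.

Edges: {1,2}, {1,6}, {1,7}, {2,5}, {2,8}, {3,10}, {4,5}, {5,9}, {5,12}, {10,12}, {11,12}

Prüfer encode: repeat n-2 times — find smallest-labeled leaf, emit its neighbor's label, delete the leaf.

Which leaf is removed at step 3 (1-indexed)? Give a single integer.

Step 1: current leaves = {3,4,6,7,8,9,11}. Remove leaf 3 (neighbor: 10).
Step 2: current leaves = {4,6,7,8,9,10,11}. Remove leaf 4 (neighbor: 5).
Step 3: current leaves = {6,7,8,9,10,11}. Remove leaf 6 (neighbor: 1).

Answer: 6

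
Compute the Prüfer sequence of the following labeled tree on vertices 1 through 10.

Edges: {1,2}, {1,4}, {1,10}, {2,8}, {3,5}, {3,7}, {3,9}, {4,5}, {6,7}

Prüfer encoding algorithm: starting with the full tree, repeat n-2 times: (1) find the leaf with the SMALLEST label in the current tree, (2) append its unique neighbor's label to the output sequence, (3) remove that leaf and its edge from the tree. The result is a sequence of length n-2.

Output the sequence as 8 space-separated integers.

Answer: 7 3 2 1 3 5 4 1

Derivation:
Step 1: leaves = {6,8,9,10}. Remove smallest leaf 6, emit neighbor 7.
Step 2: leaves = {7,8,9,10}. Remove smallest leaf 7, emit neighbor 3.
Step 3: leaves = {8,9,10}. Remove smallest leaf 8, emit neighbor 2.
Step 4: leaves = {2,9,10}. Remove smallest leaf 2, emit neighbor 1.
Step 5: leaves = {9,10}. Remove smallest leaf 9, emit neighbor 3.
Step 6: leaves = {3,10}. Remove smallest leaf 3, emit neighbor 5.
Step 7: leaves = {5,10}. Remove smallest leaf 5, emit neighbor 4.
Step 8: leaves = {4,10}. Remove smallest leaf 4, emit neighbor 1.
Done: 2 vertices remain (1, 10). Sequence = [7 3 2 1 3 5 4 1]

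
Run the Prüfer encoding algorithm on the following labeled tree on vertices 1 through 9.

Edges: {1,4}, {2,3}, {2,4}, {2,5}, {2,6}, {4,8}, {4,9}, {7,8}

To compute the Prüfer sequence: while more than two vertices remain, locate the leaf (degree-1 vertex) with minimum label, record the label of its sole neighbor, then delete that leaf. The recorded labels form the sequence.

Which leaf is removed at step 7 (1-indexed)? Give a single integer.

Step 1: current leaves = {1,3,5,6,7,9}. Remove leaf 1 (neighbor: 4).
Step 2: current leaves = {3,5,6,7,9}. Remove leaf 3 (neighbor: 2).
Step 3: current leaves = {5,6,7,9}. Remove leaf 5 (neighbor: 2).
Step 4: current leaves = {6,7,9}. Remove leaf 6 (neighbor: 2).
Step 5: current leaves = {2,7,9}. Remove leaf 2 (neighbor: 4).
Step 6: current leaves = {7,9}. Remove leaf 7 (neighbor: 8).
Step 7: current leaves = {8,9}. Remove leaf 8 (neighbor: 4).

Answer: 8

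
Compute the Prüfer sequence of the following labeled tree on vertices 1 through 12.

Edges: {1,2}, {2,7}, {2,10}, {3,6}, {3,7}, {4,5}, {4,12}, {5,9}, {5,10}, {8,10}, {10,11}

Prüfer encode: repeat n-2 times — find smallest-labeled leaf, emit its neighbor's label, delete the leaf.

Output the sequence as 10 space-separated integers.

Step 1: leaves = {1,6,8,9,11,12}. Remove smallest leaf 1, emit neighbor 2.
Step 2: leaves = {6,8,9,11,12}. Remove smallest leaf 6, emit neighbor 3.
Step 3: leaves = {3,8,9,11,12}. Remove smallest leaf 3, emit neighbor 7.
Step 4: leaves = {7,8,9,11,12}. Remove smallest leaf 7, emit neighbor 2.
Step 5: leaves = {2,8,9,11,12}. Remove smallest leaf 2, emit neighbor 10.
Step 6: leaves = {8,9,11,12}. Remove smallest leaf 8, emit neighbor 10.
Step 7: leaves = {9,11,12}. Remove smallest leaf 9, emit neighbor 5.
Step 8: leaves = {11,12}. Remove smallest leaf 11, emit neighbor 10.
Step 9: leaves = {10,12}. Remove smallest leaf 10, emit neighbor 5.
Step 10: leaves = {5,12}. Remove smallest leaf 5, emit neighbor 4.
Done: 2 vertices remain (4, 12). Sequence = [2 3 7 2 10 10 5 10 5 4]

Answer: 2 3 7 2 10 10 5 10 5 4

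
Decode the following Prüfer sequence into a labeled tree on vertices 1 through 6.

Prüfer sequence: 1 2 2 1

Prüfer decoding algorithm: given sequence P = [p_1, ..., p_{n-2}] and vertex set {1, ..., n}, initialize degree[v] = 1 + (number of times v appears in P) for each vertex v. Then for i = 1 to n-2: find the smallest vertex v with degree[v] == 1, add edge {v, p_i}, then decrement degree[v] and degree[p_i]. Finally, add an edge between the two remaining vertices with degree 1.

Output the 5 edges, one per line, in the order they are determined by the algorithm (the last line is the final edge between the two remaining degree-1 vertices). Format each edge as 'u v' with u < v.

Initial degrees: {1:3, 2:3, 3:1, 4:1, 5:1, 6:1}
Step 1: smallest deg-1 vertex = 3, p_1 = 1. Add edge {1,3}. Now deg[3]=0, deg[1]=2.
Step 2: smallest deg-1 vertex = 4, p_2 = 2. Add edge {2,4}. Now deg[4]=0, deg[2]=2.
Step 3: smallest deg-1 vertex = 5, p_3 = 2. Add edge {2,5}. Now deg[5]=0, deg[2]=1.
Step 4: smallest deg-1 vertex = 2, p_4 = 1. Add edge {1,2}. Now deg[2]=0, deg[1]=1.
Final: two remaining deg-1 vertices are 1, 6. Add edge {1,6}.

Answer: 1 3
2 4
2 5
1 2
1 6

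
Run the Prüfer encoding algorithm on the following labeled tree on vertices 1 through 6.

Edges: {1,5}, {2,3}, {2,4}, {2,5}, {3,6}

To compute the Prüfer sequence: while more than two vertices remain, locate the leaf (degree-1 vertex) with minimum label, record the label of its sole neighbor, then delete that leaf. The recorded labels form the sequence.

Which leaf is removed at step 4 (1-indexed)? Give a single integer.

Step 1: current leaves = {1,4,6}. Remove leaf 1 (neighbor: 5).
Step 2: current leaves = {4,5,6}. Remove leaf 4 (neighbor: 2).
Step 3: current leaves = {5,6}. Remove leaf 5 (neighbor: 2).
Step 4: current leaves = {2,6}. Remove leaf 2 (neighbor: 3).

Answer: 2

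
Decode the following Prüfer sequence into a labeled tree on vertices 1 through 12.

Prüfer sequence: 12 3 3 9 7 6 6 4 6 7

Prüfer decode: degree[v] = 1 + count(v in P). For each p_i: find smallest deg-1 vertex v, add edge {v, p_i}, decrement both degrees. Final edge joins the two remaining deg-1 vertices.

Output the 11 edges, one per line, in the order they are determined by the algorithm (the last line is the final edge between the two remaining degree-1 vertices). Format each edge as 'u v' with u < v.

Initial degrees: {1:1, 2:1, 3:3, 4:2, 5:1, 6:4, 7:3, 8:1, 9:2, 10:1, 11:1, 12:2}
Step 1: smallest deg-1 vertex = 1, p_1 = 12. Add edge {1,12}. Now deg[1]=0, deg[12]=1.
Step 2: smallest deg-1 vertex = 2, p_2 = 3. Add edge {2,3}. Now deg[2]=0, deg[3]=2.
Step 3: smallest deg-1 vertex = 5, p_3 = 3. Add edge {3,5}. Now deg[5]=0, deg[3]=1.
Step 4: smallest deg-1 vertex = 3, p_4 = 9. Add edge {3,9}. Now deg[3]=0, deg[9]=1.
Step 5: smallest deg-1 vertex = 8, p_5 = 7. Add edge {7,8}. Now deg[8]=0, deg[7]=2.
Step 6: smallest deg-1 vertex = 9, p_6 = 6. Add edge {6,9}. Now deg[9]=0, deg[6]=3.
Step 7: smallest deg-1 vertex = 10, p_7 = 6. Add edge {6,10}. Now deg[10]=0, deg[6]=2.
Step 8: smallest deg-1 vertex = 11, p_8 = 4. Add edge {4,11}. Now deg[11]=0, deg[4]=1.
Step 9: smallest deg-1 vertex = 4, p_9 = 6. Add edge {4,6}. Now deg[4]=0, deg[6]=1.
Step 10: smallest deg-1 vertex = 6, p_10 = 7. Add edge {6,7}. Now deg[6]=0, deg[7]=1.
Final: two remaining deg-1 vertices are 7, 12. Add edge {7,12}.

Answer: 1 12
2 3
3 5
3 9
7 8
6 9
6 10
4 11
4 6
6 7
7 12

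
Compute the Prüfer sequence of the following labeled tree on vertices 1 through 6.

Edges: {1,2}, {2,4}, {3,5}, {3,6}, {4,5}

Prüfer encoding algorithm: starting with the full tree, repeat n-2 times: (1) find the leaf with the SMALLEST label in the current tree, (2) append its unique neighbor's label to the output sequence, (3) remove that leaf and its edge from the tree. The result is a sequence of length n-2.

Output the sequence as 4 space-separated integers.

Answer: 2 4 5 3

Derivation:
Step 1: leaves = {1,6}. Remove smallest leaf 1, emit neighbor 2.
Step 2: leaves = {2,6}. Remove smallest leaf 2, emit neighbor 4.
Step 3: leaves = {4,6}. Remove smallest leaf 4, emit neighbor 5.
Step 4: leaves = {5,6}. Remove smallest leaf 5, emit neighbor 3.
Done: 2 vertices remain (3, 6). Sequence = [2 4 5 3]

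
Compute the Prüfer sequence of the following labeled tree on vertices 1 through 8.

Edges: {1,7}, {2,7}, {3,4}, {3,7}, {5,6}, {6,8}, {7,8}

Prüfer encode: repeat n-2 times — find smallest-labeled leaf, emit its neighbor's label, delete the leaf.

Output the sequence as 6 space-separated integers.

Step 1: leaves = {1,2,4,5}. Remove smallest leaf 1, emit neighbor 7.
Step 2: leaves = {2,4,5}. Remove smallest leaf 2, emit neighbor 7.
Step 3: leaves = {4,5}. Remove smallest leaf 4, emit neighbor 3.
Step 4: leaves = {3,5}. Remove smallest leaf 3, emit neighbor 7.
Step 5: leaves = {5,7}. Remove smallest leaf 5, emit neighbor 6.
Step 6: leaves = {6,7}. Remove smallest leaf 6, emit neighbor 8.
Done: 2 vertices remain (7, 8). Sequence = [7 7 3 7 6 8]

Answer: 7 7 3 7 6 8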